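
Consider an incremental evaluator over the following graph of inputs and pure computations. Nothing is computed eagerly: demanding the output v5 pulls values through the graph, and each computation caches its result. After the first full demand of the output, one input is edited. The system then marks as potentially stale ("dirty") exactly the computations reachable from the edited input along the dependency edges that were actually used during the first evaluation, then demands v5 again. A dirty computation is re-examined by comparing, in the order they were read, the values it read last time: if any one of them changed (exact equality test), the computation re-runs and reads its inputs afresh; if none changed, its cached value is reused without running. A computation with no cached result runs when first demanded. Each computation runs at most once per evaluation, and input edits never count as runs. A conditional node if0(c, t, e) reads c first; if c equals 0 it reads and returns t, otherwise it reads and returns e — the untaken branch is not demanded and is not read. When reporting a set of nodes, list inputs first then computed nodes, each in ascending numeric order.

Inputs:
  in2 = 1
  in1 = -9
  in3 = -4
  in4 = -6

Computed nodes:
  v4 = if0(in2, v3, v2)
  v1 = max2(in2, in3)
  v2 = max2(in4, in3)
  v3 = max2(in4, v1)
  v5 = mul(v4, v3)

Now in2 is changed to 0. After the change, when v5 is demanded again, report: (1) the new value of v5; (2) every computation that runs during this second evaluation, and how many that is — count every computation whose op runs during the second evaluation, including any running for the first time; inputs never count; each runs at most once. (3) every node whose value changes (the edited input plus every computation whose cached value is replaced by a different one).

v5 now evaluates to 0.
Run set: v1, v3, v4, v5 (4 run).
Changed values: in2, v1, v3, v4, v5.

Initial pass — values computed on the first demand:
  v1 = max2(1, -4) = 1
  v2 = max2(-6, -4) = -4
  v3 = max2(-6, 1) = 1
  v4 = if0(in2=1 -> else branch v2) = -4
  v5 = mul(-4, 1) = -4

Second demand — change propagation:
  v1: re-runs because in2 1->0; new result 0.
  v3: re-runs because v1 1->0; new result 0.
  v4: re-runs because in2 1->0; new result 0.
  v5: re-runs because v4 -4->0; v3 1->0; new result 0.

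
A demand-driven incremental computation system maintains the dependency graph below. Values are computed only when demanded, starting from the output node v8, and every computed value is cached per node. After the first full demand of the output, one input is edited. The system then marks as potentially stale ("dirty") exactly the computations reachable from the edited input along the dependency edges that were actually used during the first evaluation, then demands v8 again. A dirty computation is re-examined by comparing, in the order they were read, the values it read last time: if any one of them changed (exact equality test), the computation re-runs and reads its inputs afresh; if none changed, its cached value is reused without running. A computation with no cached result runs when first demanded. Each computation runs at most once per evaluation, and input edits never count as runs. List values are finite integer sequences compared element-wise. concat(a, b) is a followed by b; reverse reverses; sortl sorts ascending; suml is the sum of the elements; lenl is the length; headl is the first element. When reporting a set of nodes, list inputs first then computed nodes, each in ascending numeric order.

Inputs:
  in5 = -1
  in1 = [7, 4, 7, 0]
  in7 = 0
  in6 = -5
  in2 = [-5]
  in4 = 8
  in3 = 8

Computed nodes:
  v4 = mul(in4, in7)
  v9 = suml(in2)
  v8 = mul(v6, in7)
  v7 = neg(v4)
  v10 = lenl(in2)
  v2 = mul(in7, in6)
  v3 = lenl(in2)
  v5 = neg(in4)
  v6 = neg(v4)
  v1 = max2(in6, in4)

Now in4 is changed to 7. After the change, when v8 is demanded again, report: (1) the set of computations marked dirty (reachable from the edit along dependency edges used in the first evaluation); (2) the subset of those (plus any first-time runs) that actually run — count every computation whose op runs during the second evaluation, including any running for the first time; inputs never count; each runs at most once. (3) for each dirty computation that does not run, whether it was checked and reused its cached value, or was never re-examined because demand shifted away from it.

Marked dirty: v4, v6, v8.
Computations that run: v4 — 1 in total.
Checked but reused from cache: v6, v8.
Key observation: the change is absorbed at v4 — it re-runs but produces the same value, and the output's value is unchanged.

First evaluation (everything demanded from the output):
  v4 = mul(8, 0) = 0
  v6 = neg(0) = 0
  v8 = mul(0, 0) = 0

Propagation after the edit:
  v4: runs — in4 8->7; result 0 (same value as before).
  v6: checked — values it read are unchanged (v4 unchanged); reused cached 0 without running.
  v8: checked — values it read are unchanged (v6 unchanged, in7 unchanged); reused cached 0 without running.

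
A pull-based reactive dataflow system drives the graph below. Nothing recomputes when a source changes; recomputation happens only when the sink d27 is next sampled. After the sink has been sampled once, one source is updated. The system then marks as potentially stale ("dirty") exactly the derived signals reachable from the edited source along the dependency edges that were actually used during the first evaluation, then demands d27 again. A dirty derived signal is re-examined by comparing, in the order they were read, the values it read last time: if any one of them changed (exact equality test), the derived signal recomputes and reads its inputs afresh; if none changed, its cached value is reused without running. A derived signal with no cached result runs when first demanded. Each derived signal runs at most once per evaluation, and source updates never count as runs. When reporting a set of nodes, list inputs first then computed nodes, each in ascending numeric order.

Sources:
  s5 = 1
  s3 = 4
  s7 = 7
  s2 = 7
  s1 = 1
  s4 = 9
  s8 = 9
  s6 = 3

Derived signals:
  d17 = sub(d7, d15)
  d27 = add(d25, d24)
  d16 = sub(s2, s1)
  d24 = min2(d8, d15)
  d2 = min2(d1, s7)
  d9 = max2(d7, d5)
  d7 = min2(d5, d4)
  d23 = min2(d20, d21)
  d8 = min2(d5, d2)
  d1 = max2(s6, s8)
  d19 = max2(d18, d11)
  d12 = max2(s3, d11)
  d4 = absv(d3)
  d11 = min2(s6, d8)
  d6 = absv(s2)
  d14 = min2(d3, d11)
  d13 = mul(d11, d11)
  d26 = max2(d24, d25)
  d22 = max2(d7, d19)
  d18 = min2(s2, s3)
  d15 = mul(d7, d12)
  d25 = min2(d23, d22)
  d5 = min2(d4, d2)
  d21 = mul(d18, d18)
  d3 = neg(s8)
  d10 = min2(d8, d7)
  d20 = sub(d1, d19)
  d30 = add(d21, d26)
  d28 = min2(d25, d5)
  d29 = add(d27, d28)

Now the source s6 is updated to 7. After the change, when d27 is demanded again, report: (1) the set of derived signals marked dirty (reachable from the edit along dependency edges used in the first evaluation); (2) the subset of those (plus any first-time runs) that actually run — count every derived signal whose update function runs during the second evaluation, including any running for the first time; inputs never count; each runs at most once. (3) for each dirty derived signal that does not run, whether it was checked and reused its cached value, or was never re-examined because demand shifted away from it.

Marked dirty: d1, d2, d5, d7, d8, d11, d12, d15, d19, d20, d22, d23, d24, d25, d27.
Derived signals that run: d1, d11, d12, d15, d19, d20, d22, d23, d24, d25, d27 — 11 in total.
Checked but reused from cache: d2, d5, d7, d8.
Key observation: the cutoff stops propagation at d2 — its inputs' values are unchanged, so it reuses its cache.

First evaluation (everything demanded from the output):
  d1 = max2(3, 9) = 9
  d2 = min2(9, 7) = 7
  d3 = neg(9) = -9
  d4 = absv(-9) = 9
  d5 = min2(9, 7) = 7
  d7 = min2(7, 9) = 7
  d8 = min2(7, 7) = 7
  d11 = min2(3, 7) = 3
  d12 = max2(4, 3) = 4
  d15 = mul(7, 4) = 28
  d18 = min2(7, 4) = 4
  d19 = max2(4, 3) = 4
  d20 = sub(9, 4) = 5
  d21 = mul(4, 4) = 16
  d22 = max2(7, 4) = 7
  d23 = min2(5, 16) = 5
  d24 = min2(7, 28) = 7
  d25 = min2(5, 7) = 5
  d27 = add(5, 7) = 12

Propagation after the edit:
  d1: runs — s6 3->7; result 9 (same value as before).
  d2: checked — values it read are unchanged (d1 unchanged, s7 unchanged); reused cached 7 without running.
  d5: checked — values it read are unchanged (d4 unchanged, d2 unchanged); reused cached 7 without running.
  d7: checked — values it read are unchanged (d5 unchanged, d4 unchanged); reused cached 7 without running.
  d8: checked — values it read are unchanged (d5 unchanged, d2 unchanged); reused cached 7 without running.
  d11: runs — s6 3->7; result 7.
  d12: runs — d11 3->7; result 7.
  d15: runs — d12 4->7; result 49.
  d19: runs — d11 3->7; result 7.
  d20: runs — d19 4->7; result 2.
  d22: runs — d19 4->7; result 7 (same value as before).
  d23: runs — d20 5->2; result 2.
  d24: runs — d15 28->49; result 7 (same value as before).
  d25: runs — d23 5->2; result 2.
  d27: runs — d25 5->2; result 9.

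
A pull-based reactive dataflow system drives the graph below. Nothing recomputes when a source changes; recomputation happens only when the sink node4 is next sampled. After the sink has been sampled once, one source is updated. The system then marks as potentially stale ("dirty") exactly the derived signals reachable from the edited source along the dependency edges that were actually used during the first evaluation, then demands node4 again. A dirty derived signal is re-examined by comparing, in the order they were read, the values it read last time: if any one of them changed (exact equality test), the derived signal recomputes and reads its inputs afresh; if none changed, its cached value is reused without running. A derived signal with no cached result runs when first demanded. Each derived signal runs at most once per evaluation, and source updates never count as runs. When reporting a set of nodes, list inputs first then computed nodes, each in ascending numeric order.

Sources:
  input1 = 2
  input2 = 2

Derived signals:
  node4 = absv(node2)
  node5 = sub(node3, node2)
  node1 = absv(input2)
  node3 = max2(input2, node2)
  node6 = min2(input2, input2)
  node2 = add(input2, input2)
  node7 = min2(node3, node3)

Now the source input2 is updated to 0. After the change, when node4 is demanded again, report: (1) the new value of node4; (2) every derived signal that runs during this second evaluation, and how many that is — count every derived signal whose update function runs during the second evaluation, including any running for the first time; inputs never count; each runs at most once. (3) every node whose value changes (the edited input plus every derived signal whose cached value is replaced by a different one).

New value of node4: 0.
Derived signals that run: node2, node4 — 2 in total.
Values that change: input2, node2, node4.

First evaluation (everything demanded from the output):
  node2 = add(2, 2) = 4
  node4 = absv(4) = 4

Propagation after the edit:
  node2: runs — input2 2->0; input2 2->0; result 0.
  node4: runs — node2 4->0; result 0.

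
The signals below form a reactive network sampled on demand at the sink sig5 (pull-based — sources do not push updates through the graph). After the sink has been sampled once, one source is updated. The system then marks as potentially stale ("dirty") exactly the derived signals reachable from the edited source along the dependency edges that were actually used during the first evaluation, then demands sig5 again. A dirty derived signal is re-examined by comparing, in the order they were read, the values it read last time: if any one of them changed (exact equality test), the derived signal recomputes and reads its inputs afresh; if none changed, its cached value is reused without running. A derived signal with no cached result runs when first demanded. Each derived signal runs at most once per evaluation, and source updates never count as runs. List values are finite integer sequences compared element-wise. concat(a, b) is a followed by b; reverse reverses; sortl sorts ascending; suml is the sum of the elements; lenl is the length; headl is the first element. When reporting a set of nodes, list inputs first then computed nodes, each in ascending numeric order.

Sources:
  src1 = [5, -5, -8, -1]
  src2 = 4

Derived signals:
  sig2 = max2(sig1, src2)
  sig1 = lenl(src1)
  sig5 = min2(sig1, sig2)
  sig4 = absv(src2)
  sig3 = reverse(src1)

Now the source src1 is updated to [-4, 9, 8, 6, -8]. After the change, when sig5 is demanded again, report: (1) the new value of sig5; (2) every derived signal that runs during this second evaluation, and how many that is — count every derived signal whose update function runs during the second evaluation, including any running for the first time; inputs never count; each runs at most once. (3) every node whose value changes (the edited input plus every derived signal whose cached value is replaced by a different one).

sig5 now evaluates to 5.
Run set: sig1, sig2, sig5 (3 run).
Changed values: src1, sig1, sig2, sig5.

Initial pass — values computed on the first demand:
  sig1 = lenl([5, -5, -8, -1]) = 4
  sig2 = max2(4, 4) = 4
  sig5 = min2(4, 4) = 4

Second demand — change propagation:
  sig1: re-runs because src1 [5, -5, -8, -1]->[-4, 9, 8, 6, -8]; new result 5.
  sig2: re-runs because sig1 4->5; new result 5.
  sig5: re-runs because sig1 4->5; sig2 4->5; new result 5.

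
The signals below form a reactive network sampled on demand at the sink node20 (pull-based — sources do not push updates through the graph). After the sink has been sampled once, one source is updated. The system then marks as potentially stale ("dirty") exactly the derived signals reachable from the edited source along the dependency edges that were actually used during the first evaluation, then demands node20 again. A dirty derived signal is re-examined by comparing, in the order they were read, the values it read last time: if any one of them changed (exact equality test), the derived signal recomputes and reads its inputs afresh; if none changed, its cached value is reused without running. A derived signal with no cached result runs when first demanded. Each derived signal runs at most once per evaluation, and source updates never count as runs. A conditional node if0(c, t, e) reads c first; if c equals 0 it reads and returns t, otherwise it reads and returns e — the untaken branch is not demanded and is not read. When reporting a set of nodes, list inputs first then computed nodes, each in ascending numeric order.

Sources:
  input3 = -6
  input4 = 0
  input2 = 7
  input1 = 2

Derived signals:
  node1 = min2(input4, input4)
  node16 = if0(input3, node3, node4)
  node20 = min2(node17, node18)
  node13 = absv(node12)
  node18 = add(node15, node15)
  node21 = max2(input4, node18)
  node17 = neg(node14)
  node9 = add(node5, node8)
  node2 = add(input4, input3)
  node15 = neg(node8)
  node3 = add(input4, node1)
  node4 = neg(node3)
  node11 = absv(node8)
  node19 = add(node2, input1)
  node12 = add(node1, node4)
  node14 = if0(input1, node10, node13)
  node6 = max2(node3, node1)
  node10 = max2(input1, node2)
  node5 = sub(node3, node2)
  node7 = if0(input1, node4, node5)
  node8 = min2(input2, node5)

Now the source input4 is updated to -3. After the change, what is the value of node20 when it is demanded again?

node20 now evaluates to -6.

Initial pass — values computed on the first demand:
  node1 = min2(0, 0) = 0
  node2 = add(0, -6) = -6
  node3 = add(0, 0) = 0
  node4 = neg(0) = 0
  node5 = sub(0, -6) = 6
  node8 = min2(7, 6) = 6
  node12 = add(0, 0) = 0
  node13 = absv(0) = 0
  node14 = if0(input1=2 -> else branch node13) = 0
  node15 = neg(6) = -6
  node17 = neg(0) = 0
  node18 = add(-6, -6) = -12
  node20 = min2(0, -12) = -12

Second demand — change propagation:
  node1: re-runs because input4 0->-3; input4 0->-3; new result -3.
  node2: re-runs because input4 0->-3; new result -9.
  node3: re-runs because input4 0->-3; node1 0->-3; new result -6.
  node4: re-runs because node3 0->-6; new result 6.
  node5: re-runs because node3 0->-6; node2 -6->-9; new result 3.
  node8: re-runs because node5 6->3; new result 3.
  node12: re-runs because node1 0->-3; node4 0->6; new result 3.
  node13: re-runs because node12 0->3; new result 3.
  node14: re-runs because node13 0->3; new result 3.
  node15: re-runs because node8 6->3; new result -3.
  node17: re-runs because node14 0->3; new result -3.
  node18: re-runs because node15 -6->-3; node15 -6->-3; new result -6.
  node20: re-runs because node17 0->-3; node18 -12->-6; new result -6.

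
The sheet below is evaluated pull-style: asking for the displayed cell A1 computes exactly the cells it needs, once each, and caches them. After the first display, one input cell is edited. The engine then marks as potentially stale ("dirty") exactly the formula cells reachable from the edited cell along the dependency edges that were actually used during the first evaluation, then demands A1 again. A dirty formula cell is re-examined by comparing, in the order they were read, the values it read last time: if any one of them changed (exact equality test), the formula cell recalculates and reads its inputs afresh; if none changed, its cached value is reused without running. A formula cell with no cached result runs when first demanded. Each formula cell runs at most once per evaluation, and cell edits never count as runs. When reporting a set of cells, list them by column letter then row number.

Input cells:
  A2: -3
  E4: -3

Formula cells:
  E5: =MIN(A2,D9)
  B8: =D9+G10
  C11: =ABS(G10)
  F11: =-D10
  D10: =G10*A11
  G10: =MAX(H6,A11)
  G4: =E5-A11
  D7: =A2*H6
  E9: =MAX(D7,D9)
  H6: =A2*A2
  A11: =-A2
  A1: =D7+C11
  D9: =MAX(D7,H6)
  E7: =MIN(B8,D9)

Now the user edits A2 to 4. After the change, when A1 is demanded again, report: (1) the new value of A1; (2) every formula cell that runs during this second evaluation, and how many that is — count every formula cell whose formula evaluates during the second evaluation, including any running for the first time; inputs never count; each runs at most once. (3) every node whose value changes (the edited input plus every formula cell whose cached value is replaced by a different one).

First demand of the output computes:
  A11 = -(-3) = 3
  H6 = -3 * -3 = 9
  D7 = -3 * 9 = -27
  G10 = MAX(9, 3) = 9
  C11 = ABS(9) = 9
  A1 = -27 + 9 = -18

After the edit, cleaning proceeds:
  A11: a read changed (A2 -3->4) — executes, giving -4.
  H6: a read changed (A2 -3->4; A2 -3->4) — executes, giving 16.
  D7: a read changed (A2 -3->4; H6 9->16) — executes, giving 64.
  G10: a read changed (H6 9->16; A11 3->-4) — executes, giving 16.
  C11: a read changed (G10 9->16) — executes, giving 16.
  A1: a read changed (D7 -27->64; C11 9->16) — executes, giving 80.

Demanding A1 again yields 80.
6 formula cells run: A1, A11, C11, D7, G10, H6.
The nodes whose values change: A1, A2, A11, C11, D7, G10, H6.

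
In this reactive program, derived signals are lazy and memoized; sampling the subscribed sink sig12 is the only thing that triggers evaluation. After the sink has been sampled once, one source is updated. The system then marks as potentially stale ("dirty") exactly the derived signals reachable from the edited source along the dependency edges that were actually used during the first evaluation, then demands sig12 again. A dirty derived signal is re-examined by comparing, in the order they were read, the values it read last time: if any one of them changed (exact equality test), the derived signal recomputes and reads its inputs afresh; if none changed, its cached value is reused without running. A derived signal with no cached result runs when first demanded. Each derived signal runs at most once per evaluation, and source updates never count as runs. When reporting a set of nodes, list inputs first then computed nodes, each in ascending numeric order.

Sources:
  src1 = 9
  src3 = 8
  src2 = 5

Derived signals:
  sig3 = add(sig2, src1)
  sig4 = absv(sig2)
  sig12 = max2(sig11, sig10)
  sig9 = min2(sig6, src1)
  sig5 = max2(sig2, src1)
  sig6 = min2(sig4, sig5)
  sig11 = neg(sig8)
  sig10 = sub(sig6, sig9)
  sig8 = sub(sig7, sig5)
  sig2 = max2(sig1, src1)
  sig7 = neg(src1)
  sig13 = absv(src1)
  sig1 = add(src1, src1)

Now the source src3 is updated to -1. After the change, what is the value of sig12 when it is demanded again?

Demanding sig12 again yields 27.
Note the shortcut — nothing in the graph depends on src3 at all, so no recomputation happens.

First demand of the output computes:
  sig1 = add(9, 9) = 18
  sig2 = max2(18, 9) = 18
  sig4 = absv(18) = 18
  sig5 = max2(18, 9) = 18
  sig6 = min2(18, 18) = 18
  sig7 = neg(9) = -9
  sig8 = sub(-9, 18) = -27
  sig9 = min2(18, 9) = 9
  sig10 = sub(18, 9) = 9
  sig11 = neg(-27) = 27
  sig12 = max2(27, 9) = 27

After the edit, cleaning proceeds:
  no node depends on src3 at all; the second demand re-runs nothing.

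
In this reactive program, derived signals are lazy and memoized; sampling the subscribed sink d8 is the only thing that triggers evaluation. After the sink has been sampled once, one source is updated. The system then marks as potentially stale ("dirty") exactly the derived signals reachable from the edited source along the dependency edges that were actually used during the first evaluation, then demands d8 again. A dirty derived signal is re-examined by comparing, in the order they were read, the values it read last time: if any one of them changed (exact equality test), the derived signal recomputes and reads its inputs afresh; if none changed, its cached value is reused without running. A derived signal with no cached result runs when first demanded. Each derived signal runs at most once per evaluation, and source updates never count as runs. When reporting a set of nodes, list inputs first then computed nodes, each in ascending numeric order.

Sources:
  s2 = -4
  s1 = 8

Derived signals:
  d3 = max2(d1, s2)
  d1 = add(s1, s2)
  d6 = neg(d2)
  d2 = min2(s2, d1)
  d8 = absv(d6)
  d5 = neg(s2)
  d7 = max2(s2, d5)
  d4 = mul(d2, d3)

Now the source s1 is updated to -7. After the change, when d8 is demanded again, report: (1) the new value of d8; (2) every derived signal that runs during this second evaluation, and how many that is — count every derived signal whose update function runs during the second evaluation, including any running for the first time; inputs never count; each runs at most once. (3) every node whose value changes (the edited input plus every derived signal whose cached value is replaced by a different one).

First demand of the output computes:
  d1 = add(8, -4) = 4
  d2 = min2(-4, 4) = -4
  d6 = neg(-4) = 4
  d8 = absv(4) = 4

After the edit, cleaning proceeds:
  d1: a read changed (s1 8->-7) — executes, giving -11.
  d2: a read changed (d1 4->-11) — executes, giving -11.
  d6: a read changed (d2 -4->-11) — executes, giving 11.
  d8: a read changed (d6 4->11) — executes, giving 11.

Demanding d8 again yields 11.
4 derived signals run: d1, d2, d6, d8.
The nodes whose values change: s1, d1, d2, d6, d8.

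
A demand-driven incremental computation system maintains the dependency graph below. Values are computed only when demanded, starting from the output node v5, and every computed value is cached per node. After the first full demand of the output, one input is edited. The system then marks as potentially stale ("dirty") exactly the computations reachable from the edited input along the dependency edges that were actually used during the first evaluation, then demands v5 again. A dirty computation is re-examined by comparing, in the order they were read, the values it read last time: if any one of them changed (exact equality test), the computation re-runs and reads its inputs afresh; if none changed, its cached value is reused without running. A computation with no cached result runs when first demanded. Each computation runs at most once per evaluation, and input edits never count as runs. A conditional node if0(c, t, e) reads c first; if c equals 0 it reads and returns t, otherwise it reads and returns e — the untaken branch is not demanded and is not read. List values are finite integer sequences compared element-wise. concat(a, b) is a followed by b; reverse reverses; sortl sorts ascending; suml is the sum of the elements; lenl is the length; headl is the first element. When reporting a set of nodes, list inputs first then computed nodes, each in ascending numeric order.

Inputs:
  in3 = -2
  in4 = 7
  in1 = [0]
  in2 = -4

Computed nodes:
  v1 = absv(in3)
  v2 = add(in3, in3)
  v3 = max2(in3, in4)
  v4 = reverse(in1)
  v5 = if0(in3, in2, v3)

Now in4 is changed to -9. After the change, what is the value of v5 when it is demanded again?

First evaluation (everything demanded from the output):
  v3 = max2(-2, 7) = 7
  v5 = if0(in3=-2 -> else branch v3) = 7

Propagation after the edit:
  v3: runs — in4 7->-9; result -2.
  v5: runs — v3 7->-2; result -2.

New value of v5: -2.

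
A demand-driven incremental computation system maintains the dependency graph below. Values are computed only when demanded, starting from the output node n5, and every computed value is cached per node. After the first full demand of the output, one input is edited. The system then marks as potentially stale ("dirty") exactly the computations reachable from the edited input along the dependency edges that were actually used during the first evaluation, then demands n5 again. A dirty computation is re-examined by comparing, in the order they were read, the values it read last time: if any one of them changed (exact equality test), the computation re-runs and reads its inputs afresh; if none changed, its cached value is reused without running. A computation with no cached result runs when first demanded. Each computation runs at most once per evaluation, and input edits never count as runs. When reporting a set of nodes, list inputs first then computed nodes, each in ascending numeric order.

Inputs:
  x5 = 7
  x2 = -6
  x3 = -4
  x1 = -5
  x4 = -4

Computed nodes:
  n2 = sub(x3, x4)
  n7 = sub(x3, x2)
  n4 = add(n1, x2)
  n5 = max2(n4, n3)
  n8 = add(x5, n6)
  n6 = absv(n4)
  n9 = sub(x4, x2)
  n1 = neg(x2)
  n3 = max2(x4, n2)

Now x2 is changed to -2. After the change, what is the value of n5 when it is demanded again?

New value of n5: 0.
Key observation: the change is absorbed at n4 — it re-runs but produces the same value, and the output's value is unchanged.

First evaluation (everything demanded from the output):
  n1 = neg(-6) = 6
  n2 = sub(-4, -4) = 0
  n3 = max2(-4, 0) = 0
  n4 = add(6, -6) = 0
  n5 = max2(0, 0) = 0

Propagation after the edit:
  n1: runs — x2 -6->-2; result 2.
  n4: runs — n1 6->2; x2 -6->-2; result 0 (same value as before).
  n5: checked — values it read are unchanged (n4 unchanged, n3 unchanged); reused cached 0 without running.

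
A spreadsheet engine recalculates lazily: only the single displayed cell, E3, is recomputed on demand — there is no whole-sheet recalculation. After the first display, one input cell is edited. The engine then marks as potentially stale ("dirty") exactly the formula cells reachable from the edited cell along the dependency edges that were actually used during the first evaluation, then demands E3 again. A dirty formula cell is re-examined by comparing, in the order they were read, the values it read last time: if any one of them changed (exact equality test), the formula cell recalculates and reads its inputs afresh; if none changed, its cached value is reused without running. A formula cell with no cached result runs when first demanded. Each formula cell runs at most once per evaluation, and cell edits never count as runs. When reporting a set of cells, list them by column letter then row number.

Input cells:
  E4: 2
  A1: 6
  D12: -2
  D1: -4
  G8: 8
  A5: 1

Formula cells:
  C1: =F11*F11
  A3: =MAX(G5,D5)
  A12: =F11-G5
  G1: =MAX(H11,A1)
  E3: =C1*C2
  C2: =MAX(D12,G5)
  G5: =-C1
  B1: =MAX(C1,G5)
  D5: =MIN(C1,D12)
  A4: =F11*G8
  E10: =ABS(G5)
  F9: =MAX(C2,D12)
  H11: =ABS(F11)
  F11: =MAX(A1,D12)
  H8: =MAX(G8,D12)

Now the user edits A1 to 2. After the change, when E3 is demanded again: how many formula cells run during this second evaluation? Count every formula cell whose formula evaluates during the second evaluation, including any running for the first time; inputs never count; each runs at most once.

First evaluation (everything demanded from the output):
  F11 = MAX(6, -2) = 6
  C1 = 6 * 6 = 36
  G5 = -(36) = -36
  C2 = MAX(-2, -36) = -2
  E3 = 36 * -2 = -72

Propagation after the edit:
  F11: runs — A1 6->2; result 2.
  C1: runs — F11 6->2; F11 6->2; result 4.
  G5: runs — C1 36->4; result -4.
  C2: runs — G5 -36->-4; result -2 (same value as before).
  E3: runs — C1 36->4; result -8.

Formula cells that run: C1, C2, E3, F11, G5 — 5 in total.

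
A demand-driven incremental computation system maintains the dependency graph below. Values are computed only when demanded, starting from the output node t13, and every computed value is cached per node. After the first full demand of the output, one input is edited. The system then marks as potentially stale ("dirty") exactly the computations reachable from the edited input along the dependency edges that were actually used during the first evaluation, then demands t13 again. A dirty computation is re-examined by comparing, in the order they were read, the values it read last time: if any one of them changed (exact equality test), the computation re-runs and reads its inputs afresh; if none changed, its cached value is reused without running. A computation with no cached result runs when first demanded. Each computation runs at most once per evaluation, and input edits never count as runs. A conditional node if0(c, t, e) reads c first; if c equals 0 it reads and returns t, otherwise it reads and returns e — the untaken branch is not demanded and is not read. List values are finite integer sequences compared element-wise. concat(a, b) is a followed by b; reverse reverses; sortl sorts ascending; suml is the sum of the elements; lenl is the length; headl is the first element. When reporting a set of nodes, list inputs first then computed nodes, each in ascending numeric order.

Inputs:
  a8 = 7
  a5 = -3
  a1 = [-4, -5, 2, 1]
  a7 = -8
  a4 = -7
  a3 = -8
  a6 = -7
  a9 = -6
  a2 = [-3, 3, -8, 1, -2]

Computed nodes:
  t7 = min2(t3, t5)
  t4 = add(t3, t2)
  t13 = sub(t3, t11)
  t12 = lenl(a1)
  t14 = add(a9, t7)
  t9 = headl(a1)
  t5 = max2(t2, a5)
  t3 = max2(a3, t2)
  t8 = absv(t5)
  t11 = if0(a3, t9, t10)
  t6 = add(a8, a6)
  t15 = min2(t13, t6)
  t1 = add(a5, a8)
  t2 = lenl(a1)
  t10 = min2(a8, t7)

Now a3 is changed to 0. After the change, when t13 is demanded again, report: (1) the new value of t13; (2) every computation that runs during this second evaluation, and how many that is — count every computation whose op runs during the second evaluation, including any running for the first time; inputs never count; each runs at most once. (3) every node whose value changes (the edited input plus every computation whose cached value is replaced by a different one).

New value of t13: 8.
Computations that run: t3, t9, t11, t13 — 4 in total.
Values that change: a3, t11, t13.
Key observation: a condition flipped, so demand moved to the other branch — t7, t10 are never re-examined.

First evaluation (everything demanded from the output):
  t2 = lenl([-4, -5, 2, 1]) = 4
  t3 = max2(-8, 4) = 4
  t5 = max2(4, -3) = 4
  t7 = min2(4, 4) = 4
  t10 = min2(7, 4) = 4
  t11 = if0(a3=-8 -> else branch t10) = 4
  t13 = sub(4, 4) = 0

Propagation after the edit:
  t3: runs — a3 -8->0; result 4 (same value as before).
  t7: marked dirty but never re-examined — demand shifted away from it.
  t9: demanded for the first time — runs, produces -4.
  t10: marked dirty but never re-examined — demand shifted away from it.
  t11: runs — a3 -8->0; result -4.
  t13: runs — t11 4->-4; result 8.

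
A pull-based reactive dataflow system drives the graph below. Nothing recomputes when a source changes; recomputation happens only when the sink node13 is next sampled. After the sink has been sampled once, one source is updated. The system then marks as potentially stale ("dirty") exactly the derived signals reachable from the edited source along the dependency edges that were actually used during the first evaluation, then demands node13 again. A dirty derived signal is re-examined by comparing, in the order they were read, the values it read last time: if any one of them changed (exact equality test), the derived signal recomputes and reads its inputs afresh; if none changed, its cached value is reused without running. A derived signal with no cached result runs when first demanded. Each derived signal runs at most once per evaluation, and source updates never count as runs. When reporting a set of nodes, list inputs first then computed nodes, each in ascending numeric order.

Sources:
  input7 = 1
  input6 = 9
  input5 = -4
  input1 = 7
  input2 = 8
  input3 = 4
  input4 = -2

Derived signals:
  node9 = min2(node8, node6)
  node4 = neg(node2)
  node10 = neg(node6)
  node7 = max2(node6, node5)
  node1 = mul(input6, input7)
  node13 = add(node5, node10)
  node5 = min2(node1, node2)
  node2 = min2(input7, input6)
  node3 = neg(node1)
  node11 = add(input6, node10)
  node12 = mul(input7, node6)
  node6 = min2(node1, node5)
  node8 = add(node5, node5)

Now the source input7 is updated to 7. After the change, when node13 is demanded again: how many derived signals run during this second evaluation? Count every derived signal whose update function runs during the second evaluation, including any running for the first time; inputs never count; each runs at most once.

First evaluation (everything demanded from the output):
  node1 = mul(9, 1) = 9
  node2 = min2(1, 9) = 1
  node5 = min2(9, 1) = 1
  node6 = min2(9, 1) = 1
  node10 = neg(1) = -1
  node13 = add(1, -1) = 0

Propagation after the edit:
  node1: runs — input7 1->7; result 63.
  node2: runs — input7 1->7; result 7.
  node5: runs — node1 9->63; node2 1->7; result 7.
  node6: runs — node1 9->63; node5 1->7; result 7.
  node10: runs — node6 1->7; result -7.
  node13: runs — node5 1->7; node10 -1->-7; result 0 (same value as before).

Derived signals that run: node1, node2, node5, node6, node10, node13 — 6 in total.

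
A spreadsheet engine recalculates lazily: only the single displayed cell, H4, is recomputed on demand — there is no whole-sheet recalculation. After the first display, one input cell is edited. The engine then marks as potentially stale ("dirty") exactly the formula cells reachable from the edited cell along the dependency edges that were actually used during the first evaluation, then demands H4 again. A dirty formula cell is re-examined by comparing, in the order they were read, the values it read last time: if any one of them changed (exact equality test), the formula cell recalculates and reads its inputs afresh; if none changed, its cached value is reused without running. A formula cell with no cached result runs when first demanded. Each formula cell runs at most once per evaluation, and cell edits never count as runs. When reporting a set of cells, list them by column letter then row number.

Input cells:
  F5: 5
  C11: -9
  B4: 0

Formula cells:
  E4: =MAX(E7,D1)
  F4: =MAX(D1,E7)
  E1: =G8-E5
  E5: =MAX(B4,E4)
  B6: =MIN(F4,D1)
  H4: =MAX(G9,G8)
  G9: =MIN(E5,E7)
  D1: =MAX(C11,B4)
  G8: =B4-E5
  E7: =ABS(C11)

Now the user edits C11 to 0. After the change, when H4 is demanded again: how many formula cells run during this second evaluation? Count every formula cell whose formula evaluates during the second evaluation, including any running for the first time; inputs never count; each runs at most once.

First evaluation (everything demanded from the output):
  D1 = MAX(-9, 0) = 0
  E7 = ABS(-9) = 9
  E4 = MAX(9, 0) = 9
  E5 = MAX(0, 9) = 9
  G8 = 0 - 9 = -9
  G9 = MIN(9, 9) = 9
  H4 = MAX(9, -9) = 9

Propagation after the edit:
  D1: runs — C11 -9->0; result 0 (same value as before).
  E7: runs — C11 -9->0; result 0.
  E4: runs — E7 9->0; result 0.
  E5: runs — E4 9->0; result 0.
  G8: runs — E5 9->0; result 0.
  G9: runs — E5 9->0; E7 9->0; result 0.
  H4: runs — G9 9->0; G8 -9->0; result 0.

Formula cells that run: D1, E4, E5, E7, G8, G9, H4 — 7 in total.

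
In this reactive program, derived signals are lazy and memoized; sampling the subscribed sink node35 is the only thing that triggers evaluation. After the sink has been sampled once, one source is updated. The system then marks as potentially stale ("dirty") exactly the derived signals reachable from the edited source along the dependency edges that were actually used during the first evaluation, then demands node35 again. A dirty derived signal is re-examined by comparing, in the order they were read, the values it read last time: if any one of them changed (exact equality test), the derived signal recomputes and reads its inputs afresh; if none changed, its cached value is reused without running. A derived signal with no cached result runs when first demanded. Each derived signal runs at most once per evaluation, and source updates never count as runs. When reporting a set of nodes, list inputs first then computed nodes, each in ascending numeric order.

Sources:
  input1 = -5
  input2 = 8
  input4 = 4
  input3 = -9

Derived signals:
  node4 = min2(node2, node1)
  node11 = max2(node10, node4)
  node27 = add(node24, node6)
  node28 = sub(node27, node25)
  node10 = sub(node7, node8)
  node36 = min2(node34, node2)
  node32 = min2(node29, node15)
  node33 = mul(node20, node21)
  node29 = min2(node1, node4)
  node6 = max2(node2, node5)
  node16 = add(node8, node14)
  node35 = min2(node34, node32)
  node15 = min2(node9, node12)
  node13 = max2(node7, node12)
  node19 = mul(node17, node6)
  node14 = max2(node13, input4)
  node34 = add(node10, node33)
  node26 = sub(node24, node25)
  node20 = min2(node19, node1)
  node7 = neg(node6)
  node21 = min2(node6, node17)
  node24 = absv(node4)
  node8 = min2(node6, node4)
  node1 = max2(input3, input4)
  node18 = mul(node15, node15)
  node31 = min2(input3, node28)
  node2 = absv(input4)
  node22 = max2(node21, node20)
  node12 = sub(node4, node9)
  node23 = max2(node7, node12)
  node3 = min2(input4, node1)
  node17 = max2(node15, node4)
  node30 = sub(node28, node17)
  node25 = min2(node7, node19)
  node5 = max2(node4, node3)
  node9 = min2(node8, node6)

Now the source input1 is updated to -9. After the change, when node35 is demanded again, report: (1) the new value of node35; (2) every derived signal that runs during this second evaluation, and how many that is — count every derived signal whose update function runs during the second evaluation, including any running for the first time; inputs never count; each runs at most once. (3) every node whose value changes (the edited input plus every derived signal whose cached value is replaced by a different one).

Demanding node35 again yields 0.
0 derived signals run: none.
The nodes whose values change: input1.
Note the shortcut — nothing in the graph depends on input1 at all, so no recomputation happens.

First demand of the output computes:
  node1 = max2(-9, 4) = 4
  node2 = absv(4) = 4
  node3 = min2(4, 4) = 4
  node4 = min2(4, 4) = 4
  node5 = max2(4, 4) = 4
  node6 = max2(4, 4) = 4
  node7 = neg(4) = -4
  node8 = min2(4, 4) = 4
  node9 = min2(4, 4) = 4
  node10 = sub(-4, 4) = -8
  node12 = sub(4, 4) = 0
  node15 = min2(4, 0) = 0
  node17 = max2(0, 4) = 4
  node19 = mul(4, 4) = 16
  node20 = min2(16, 4) = 4
  node21 = min2(4, 4) = 4
  node29 = min2(4, 4) = 4
  node32 = min2(4, 0) = 0
  node33 = mul(4, 4) = 16
  node34 = add(-8, 16) = 8
  node35 = min2(8, 0) = 0

After the edit, cleaning proceeds:
  no node depends on input1 at all; the second demand re-runs nothing.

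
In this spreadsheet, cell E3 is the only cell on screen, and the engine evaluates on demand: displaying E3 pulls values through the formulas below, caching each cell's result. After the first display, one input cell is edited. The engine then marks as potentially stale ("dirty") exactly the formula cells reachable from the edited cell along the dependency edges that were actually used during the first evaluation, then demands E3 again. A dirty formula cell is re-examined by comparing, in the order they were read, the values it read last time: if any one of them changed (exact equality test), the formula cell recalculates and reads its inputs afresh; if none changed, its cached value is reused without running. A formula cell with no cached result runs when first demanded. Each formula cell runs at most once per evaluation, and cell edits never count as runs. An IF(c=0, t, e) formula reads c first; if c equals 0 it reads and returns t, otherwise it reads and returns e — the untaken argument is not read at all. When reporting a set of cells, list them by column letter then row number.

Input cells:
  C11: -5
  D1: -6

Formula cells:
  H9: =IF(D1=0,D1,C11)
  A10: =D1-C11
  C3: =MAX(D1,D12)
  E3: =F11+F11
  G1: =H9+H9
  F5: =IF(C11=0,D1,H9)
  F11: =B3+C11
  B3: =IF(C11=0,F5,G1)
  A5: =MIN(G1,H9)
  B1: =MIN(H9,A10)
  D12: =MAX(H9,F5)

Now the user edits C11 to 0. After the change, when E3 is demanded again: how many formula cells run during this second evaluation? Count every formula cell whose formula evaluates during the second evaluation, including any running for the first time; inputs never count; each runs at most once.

Run set: B3, E3, F5, F11 (4 run).
The important point: the flipped condition redirects demand; G1, H9 are left stale, never re-checked.

Initial pass — values computed on the first demand:
  H9 = IF(D1=0: D1=-6 -> else branch C11) = -5
  G1 = -5 + -5 = -10
  B3 = IF(C11=0: C11=-5 -> else branch G1) = -10
  F11 = -10 + -5 = -15
  E3 = -15 + -15 = -30

Second demand — change propagation:
  H9: dirty yet unreached — the second evaluation never asks for it.
  F5: newly demanded (no cache) — executes and yields -6.
  G1: dirty yet unreached — the second evaluation never asks for it.
  B3: re-runs because C11 -5->0; new result -6.
  F11: re-runs because B3 -10->-6; C11 -5->0; new result -6.
  E3: re-runs because F11 -15->-6; F11 -15->-6; new result -12.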